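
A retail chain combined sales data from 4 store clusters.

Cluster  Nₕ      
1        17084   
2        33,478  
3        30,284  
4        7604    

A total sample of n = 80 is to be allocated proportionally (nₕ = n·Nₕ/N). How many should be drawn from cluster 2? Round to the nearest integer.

Share of cluster 2 = 33478/88450 = 0.37850.
Allocate 80 × 0.37850 = 30.280... → 30.

30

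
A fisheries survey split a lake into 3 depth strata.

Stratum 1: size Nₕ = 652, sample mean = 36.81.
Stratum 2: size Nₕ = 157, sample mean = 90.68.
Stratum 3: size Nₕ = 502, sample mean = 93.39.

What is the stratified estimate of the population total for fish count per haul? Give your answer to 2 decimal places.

Estimate total by summing Nₕ·x̄ₕ over strata.
652·36.81 + 157·90.68 + 502·93.39 = 24000.12 + 14236.76 + 46881.78 = 85118.66.

85118.66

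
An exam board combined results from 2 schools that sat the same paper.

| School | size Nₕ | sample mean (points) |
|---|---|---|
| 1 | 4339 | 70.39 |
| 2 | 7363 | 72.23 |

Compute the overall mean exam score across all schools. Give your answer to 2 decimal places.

N = 11702; weights Wₕ = Nₕ/N = (0.3708, 0.6292).
x̄_st = Σ Wₕ·x̄ₕ = 0.3708·70.39 + 0.6292·72.23 ≈ 71.5477...
→ 71.55.

71.55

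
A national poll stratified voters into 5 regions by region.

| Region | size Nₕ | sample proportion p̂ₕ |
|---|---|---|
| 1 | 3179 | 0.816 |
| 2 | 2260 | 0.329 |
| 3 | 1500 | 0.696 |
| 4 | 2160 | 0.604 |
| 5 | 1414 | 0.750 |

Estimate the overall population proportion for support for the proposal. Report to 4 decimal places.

0.6418

Wₕ = Nₕ/N with N = 10513: 0.3024, 0.2150, 0.1427, 0.2055, 0.1345.
p̂_st = 0.3024·0.816 + 0.2150·0.329 + 0.1427·0.696 + 0.2055·0.604 + 0.1345·0.750 ≈ 0.641752... → 0.6418.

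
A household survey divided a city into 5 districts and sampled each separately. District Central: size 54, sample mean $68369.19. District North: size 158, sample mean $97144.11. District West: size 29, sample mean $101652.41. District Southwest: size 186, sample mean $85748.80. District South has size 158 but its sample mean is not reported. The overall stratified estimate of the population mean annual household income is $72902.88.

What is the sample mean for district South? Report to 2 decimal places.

Σ Nₕx̄ₕ = N·μ, so 158·x̄_South = 585·72902.88 − (54·68369.19 + 158·97144.11 + 29·101652.41 + 186·85748.80).
= 42648184.8 − 37937902.33 = 4710282.47.
x̄_South = 4710282.47 / 158 = 29811.9144... → 29811.91.

29811.91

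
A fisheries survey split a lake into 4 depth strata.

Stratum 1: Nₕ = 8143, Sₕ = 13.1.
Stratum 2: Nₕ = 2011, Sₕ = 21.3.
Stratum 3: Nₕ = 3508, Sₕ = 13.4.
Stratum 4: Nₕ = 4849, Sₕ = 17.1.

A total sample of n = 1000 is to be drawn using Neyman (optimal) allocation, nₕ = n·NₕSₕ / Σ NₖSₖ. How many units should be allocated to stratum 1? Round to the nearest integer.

382

Σ NₕSₕ = 8143·13.1 + 2011·21.3 + 3508·13.4 + 4849·17.1 = 279432.7.
Share for 1: 106673.3/279432.7 = 0.38175.
n_1 = 1000 × 0.38175 = 381.750... → 382.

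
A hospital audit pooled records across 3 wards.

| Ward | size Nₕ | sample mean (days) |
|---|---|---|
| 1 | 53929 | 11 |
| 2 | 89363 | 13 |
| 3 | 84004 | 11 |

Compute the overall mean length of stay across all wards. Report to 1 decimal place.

11.8

x̄_st = (Σ Nₕx̄ₕ) / (Σ Nₕ) = (53929·11 + 89363·13 + 84004·11) / 227296
= 2678982 / 227296 = 11.786... → 11.8.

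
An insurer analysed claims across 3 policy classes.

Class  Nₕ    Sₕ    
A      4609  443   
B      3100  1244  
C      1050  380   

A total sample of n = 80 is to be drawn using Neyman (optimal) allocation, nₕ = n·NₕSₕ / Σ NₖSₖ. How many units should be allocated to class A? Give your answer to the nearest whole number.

26

A: NₕSₕ = 4609·443 = 2041787
B: NₕSₕ = 3100·1244 = 3856400
C: NₕSₕ = 1050·380 = 399000
Σ NₕSₕ = 6297187.
n_A = 80·2041787/6297187 = 25.939... → 26.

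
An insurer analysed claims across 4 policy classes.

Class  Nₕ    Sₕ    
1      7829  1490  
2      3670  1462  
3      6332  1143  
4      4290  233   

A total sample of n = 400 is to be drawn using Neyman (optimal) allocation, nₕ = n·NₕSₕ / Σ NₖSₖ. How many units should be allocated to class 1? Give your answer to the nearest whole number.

1: NₕSₕ = 7829·1490 = 11665210
2: NₕSₕ = 3670·1462 = 5365540
3: NₕSₕ = 6332·1143 = 7237476
4: NₕSₕ = 4290·233 = 999570
Σ NₕSₕ = 25267796.
n_1 = 400·11665210/25267796 = 184.665... → 185.

185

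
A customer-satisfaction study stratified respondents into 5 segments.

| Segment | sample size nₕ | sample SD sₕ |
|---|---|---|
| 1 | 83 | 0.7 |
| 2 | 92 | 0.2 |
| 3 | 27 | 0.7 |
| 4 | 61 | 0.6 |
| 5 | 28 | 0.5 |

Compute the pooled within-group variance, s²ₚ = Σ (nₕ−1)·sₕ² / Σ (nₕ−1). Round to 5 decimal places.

1: (83−1)·0.7² = 82·0.49 = 40.18
2: (92−1)·0.2² = 91·0.04 = 3.64
3: (27−1)·0.7² = 26·0.49 = 12.74
4: (61−1)·0.6² = 60·0.36 = 21.6
5: (28−1)·0.5² = 27·0.25 = 6.75
Numerator = 84.91; denominator = Σ(nₕ−1) = 286.
s²ₚ = 84.91/286 = 0.2968881... → 0.29689.

0.29689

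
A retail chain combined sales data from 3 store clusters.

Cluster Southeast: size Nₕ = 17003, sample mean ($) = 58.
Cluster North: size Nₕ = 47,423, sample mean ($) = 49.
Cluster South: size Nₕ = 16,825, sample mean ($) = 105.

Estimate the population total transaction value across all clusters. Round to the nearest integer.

5076526

Southeast: 17003·58 = 986174
North: 47423·49 = 2323727
South: 16825·105 = 1766625
τ̂ = Σ Nₕx̄ₕ = 5076526.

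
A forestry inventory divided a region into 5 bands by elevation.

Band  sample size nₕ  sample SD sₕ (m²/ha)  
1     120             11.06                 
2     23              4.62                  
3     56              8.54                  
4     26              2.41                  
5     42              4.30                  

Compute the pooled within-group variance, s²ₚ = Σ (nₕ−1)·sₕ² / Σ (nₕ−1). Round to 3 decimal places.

Degrees of freedom: 119 + 22 + 55 + 25 + 41 = 262.
Σ(nₕ−1)sₕ² = 119·122.3236 + 22·21.3444 + 55·72.9316 + 25·5.8081 + 41·18.49 = 19940.6157.
s²ₚ = 19940.6157 / 262 = 76.10922... → 76.109.

76.109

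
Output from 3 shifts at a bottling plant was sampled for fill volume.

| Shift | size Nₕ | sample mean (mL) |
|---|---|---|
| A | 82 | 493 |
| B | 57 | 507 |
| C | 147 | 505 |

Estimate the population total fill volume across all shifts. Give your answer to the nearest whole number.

A: 82·493 = 40426
B: 57·507 = 28899
C: 147·505 = 74235
τ̂ = Σ Nₕx̄ₕ = 143560.

143560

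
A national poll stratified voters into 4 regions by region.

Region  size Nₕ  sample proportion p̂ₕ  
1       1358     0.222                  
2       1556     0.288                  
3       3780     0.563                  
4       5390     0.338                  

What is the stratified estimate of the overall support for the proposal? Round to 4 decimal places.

Wₕ = Nₕ/N with N = 12084: 0.1124, 0.1288, 0.3128, 0.4460.
p̂_st = 0.1124·0.222 + 0.1288·0.288 + 0.3128·0.563 + 0.4460·0.338 ≈ 0.388908... → 0.3889.

0.3889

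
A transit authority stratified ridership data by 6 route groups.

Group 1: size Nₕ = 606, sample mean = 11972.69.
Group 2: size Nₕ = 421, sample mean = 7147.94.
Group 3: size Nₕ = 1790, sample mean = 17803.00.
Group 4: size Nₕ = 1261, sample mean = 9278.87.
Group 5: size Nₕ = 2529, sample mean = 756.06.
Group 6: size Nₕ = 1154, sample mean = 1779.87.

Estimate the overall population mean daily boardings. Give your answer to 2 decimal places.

x̄_st = (Σ Nₕx̄ₕ) / (Σ Nₕ) = (606·11972.69 + 421·7147.94 + 1790·17803.00 + 1261·9278.87 + 2529·756.06 + 1154·1779.87) / 7761
= 57798803.67 / 7761 = 7447.3397... → 7447.34.

7447.34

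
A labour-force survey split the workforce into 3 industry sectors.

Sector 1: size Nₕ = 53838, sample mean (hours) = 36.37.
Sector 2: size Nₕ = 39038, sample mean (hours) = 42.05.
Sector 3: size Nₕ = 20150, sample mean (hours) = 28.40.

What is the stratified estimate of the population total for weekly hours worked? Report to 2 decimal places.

Population total = Σ Nₕ·x̄ₕ (each stratum's size times its mean).
53838·36.37 + 39038·42.05 + 20150·28.40 = 1958088.06 + 1641547.9 + 572260 = 4171895.96.

4171895.96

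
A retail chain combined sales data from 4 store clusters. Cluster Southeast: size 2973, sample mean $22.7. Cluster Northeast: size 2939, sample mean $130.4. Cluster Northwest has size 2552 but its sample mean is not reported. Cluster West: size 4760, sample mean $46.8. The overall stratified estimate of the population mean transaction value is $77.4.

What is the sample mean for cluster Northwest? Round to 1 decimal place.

N = 2973 + 2939 + 2552 + 4760 = 13224.
Overall total = μ·N = 77.4·13224 = 1023537.6.
Subtract the known strata: 2973·22.7 + 2939·130.4 + 4760·46.8 = 673500.7.
Remaining total for cluster Northwest: 1023537.6 − 673500.7 = 350036.9.
Divide by its size: 350036.9 / 2552 = 137.162... → 137.2.

137.2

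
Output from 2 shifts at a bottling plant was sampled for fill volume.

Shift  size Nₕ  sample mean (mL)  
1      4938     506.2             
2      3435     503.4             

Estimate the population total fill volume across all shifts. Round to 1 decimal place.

1: 4938·506.2 = 2499615.6
2: 3435·503.4 = 1729179
τ̂ = Σ Nₕx̄ₕ = 4228794.6.

4228794.6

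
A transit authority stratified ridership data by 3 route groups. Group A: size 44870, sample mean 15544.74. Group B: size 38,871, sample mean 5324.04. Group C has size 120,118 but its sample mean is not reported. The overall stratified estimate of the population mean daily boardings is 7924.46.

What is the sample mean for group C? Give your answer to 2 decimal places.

Σ Nₕx̄ₕ = N·μ, so 120118·x̄_C = 203859·7924.46 − (44870·15544.74 + 38871·5324.04).
= 1615472491.14 − 904443242.64 = 711029248.5.
x̄_C = 711029248.5 / 120118 = 5919.4230... → 5919.42.

5919.42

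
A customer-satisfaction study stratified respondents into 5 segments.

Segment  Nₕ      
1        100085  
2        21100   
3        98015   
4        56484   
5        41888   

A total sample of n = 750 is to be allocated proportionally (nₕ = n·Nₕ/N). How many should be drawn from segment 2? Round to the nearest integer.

N = 100085 + 21100 + 98015 + 56484 + 41888 = 317572.
n_2 = 750·21100/317572 = 49.831... → 50.

50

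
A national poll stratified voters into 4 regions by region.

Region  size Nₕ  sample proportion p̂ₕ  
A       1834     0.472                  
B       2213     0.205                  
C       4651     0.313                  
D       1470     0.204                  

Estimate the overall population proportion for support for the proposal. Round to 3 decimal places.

0.302

Wₕ = Nₕ/N with N = 10168: 0.1804, 0.2176, 0.4574, 0.1446.
p̂_st = 0.1804·0.472 + 0.2176·0.205 + 0.4574·0.313 + 0.1446·0.204 ≈ 0.30242... → 0.302.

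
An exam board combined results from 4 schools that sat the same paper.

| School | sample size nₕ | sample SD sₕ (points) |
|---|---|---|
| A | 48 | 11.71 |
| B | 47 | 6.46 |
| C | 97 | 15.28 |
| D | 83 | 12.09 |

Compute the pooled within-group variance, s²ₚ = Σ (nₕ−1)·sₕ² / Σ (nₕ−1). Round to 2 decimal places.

157.80

A: (48−1)·11.71² = 47·137.1241 = 6444.8327
B: (47−1)·6.46² = 46·41.7316 = 1919.6536
C: (97−1)·15.28² = 96·233.4784 = 22413.9264
D: (83−1)·12.09² = 82·146.1681 = 11985.7842
Numerator = 42764.1969; denominator = Σ(nₕ−1) = 271.
s²ₚ = 42764.1969/271 = 157.8015... → 157.80.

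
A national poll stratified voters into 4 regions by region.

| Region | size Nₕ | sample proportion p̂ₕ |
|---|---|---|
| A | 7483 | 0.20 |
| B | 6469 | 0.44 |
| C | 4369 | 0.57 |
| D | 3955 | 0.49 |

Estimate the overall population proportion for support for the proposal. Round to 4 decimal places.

Wₕ = Nₕ/N with N = 22276: 0.3359, 0.2904, 0.1961, 0.1775.
p̂_st = 0.3359·0.20 + 0.2904·0.44 + 0.1961·0.57 + 0.1775·0.49 ≈ 0.393753... → 0.3938.

0.3938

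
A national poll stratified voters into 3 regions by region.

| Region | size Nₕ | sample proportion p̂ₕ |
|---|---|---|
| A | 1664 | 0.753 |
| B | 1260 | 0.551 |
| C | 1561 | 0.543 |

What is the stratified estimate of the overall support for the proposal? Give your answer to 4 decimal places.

Wₕ = Nₕ/N with N = 4485: 0.3710, 0.2809, 0.3480.
p̂_st = 0.3710·0.753 + 0.2809·0.551 + 0.3480·0.543 ≈ 0.623161... → 0.6232.

0.6232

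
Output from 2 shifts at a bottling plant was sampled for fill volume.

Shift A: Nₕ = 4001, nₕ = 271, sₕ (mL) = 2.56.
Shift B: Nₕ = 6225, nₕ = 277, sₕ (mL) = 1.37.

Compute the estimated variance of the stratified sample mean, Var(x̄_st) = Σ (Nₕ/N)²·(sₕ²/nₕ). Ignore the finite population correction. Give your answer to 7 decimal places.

0.0062129

N = 10226; Wₕ = Nₕ/N.
shift A: (4001/10226)²·2.56²/271 = 0.0037019979
shift B: (6225/10226)²·1.37²/277 = 0.0025108947
Sum = 0.0062128926 → 0.0062129.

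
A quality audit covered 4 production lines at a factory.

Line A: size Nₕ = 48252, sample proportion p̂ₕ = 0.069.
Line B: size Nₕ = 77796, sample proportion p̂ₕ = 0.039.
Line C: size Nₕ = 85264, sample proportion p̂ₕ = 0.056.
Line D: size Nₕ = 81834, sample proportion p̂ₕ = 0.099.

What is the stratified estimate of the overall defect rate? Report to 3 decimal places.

Wₕ = Nₕ/N with N = 293146: 0.1646, 0.2654, 0.2909, 0.2792.
p̂_st = 0.1646·0.069 + 0.2654·0.039 + 0.2909·0.056 + 0.2792·0.099 ≈ 0.06563... → 0.066.

0.066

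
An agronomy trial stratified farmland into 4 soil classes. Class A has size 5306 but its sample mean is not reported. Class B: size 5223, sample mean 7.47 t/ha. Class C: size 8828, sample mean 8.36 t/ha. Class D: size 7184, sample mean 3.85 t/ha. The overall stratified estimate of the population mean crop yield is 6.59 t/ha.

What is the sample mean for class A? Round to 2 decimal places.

N = 5306 + 5223 + 8828 + 7184 = 26541.
Overall total = μ·N = 6.59·26541 = 174905.19.
Subtract the known strata: 5223·7.47 + 8828·8.36 + 7184·3.85 = 140476.29.
Remaining total for class A: 174905.19 − 140476.29 = 34428.9.
Divide by its size: 34428.9 / 5306 = 6.4887... → 6.49.

6.49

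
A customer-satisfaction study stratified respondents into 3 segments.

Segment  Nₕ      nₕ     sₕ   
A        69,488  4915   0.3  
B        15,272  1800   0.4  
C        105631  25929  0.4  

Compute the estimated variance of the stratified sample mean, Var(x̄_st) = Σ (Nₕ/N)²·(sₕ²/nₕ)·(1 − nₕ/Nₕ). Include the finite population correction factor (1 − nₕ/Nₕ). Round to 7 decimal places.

N = 190391; Wₕ = Nₕ/N.
segment A: (69488/190391)²·0.3²/4915·(1 − 4915/69488) = 0.0000022667
segment B: (15272/190391)²·0.4²/1800·(1 − 1800/15272) = 0.0000005045
segment C: (105631/190391)²·0.4²/25929·(1 − 25929/105631) = 0.0000014332
Sum = 0.0000042044 → 0.0000042.

0.0000042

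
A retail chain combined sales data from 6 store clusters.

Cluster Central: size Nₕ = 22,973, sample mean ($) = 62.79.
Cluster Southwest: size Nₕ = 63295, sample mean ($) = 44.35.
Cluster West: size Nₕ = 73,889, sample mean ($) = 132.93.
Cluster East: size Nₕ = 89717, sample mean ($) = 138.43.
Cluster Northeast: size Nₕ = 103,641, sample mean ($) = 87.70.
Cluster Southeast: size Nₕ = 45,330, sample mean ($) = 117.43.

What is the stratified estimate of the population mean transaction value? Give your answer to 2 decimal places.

102.56

N = 398845; weights Wₕ = Nₕ/N = (0.0576, 0.1587, 0.1853, 0.2249, 0.2599, 0.1137).
x̄_st = Σ Wₕ·x̄ₕ = 0.0576·62.79 + 0.1587·44.35 + 0.1853·132.93 + 0.2249·138.43 + 0.2599·87.70 + 0.1137·117.43 ≈ 102.5552...
→ 102.56.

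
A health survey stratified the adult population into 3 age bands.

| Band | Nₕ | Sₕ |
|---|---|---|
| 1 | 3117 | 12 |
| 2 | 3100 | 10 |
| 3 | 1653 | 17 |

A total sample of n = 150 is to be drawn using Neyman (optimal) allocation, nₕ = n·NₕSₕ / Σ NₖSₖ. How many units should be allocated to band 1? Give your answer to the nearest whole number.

1: NₕSₕ = 3117·12 = 37404
2: NₕSₕ = 3100·10 = 31000
3: NₕSₕ = 1653·17 = 28101
Σ NₕSₕ = 96505.
n_1 = 150·37404/96505 = 58.138... → 58.

58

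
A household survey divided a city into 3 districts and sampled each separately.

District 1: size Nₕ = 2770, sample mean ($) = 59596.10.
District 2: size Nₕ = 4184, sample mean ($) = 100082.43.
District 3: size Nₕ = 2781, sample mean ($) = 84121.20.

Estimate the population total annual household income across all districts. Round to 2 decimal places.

817767141.32

1: 2770·59596.10 = 165081197
2: 4184·100082.43 = 418744887.12
3: 2781·84121.20 = 233941057.2
τ̂ = Σ Nₕx̄ₕ = 817767141.32.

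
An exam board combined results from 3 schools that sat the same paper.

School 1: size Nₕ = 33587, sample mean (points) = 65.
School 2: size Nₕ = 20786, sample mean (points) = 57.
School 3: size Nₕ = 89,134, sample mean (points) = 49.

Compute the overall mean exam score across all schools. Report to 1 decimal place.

53.9

N = 143507; weights Wₕ = Nₕ/N = (0.2340, 0.1448, 0.6211).
x̄_st = Σ Wₕ·x̄ₕ = 0.2340·65 + 0.1448·57 + 0.6211·49 ≈ 53.903...
→ 53.9.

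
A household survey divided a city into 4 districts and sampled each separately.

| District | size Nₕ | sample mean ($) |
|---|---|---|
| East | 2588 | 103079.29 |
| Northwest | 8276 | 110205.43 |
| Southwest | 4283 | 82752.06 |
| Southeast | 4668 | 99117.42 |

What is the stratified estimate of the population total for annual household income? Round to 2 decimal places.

1995936530.74

Estimate total by summing Nₕ·x̄ₕ over strata.
2588·103079.29 + 8276·110205.43 + 4283·82752.06 + 4668·99117.42 = 266769202.52 + 912060138.68 + 354427072.98 + 462680116.56 = 1995936530.74.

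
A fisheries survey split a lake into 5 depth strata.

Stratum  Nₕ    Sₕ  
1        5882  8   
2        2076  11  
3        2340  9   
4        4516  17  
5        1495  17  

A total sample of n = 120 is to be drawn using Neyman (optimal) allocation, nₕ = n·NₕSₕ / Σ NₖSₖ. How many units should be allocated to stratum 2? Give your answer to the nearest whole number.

14

1: NₕSₕ = 5882·8 = 47056
2: NₕSₕ = 2076·11 = 22836
3: NₕSₕ = 2340·9 = 21060
4: NₕSₕ = 4516·17 = 76772
5: NₕSₕ = 1495·17 = 25415
Σ NₕSₕ = 193139.
n_2 = 120·22836/193139 = 14.188... → 14.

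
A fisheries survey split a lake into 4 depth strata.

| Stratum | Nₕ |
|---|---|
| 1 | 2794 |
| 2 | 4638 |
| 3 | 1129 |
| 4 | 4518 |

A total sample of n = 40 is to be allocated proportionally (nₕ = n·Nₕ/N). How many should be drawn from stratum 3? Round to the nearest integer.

3

N = 2794 + 4638 + 1129 + 4518 = 13079.
n_3 = 40·1129/13079 = 3.453... → 3.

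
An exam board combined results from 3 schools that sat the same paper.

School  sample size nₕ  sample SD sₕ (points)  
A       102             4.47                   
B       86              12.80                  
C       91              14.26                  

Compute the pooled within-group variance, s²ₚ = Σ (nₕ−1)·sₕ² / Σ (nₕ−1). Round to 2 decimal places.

Degrees of freedom: 101 + 85 + 90 = 276.
Σ(nₕ−1)sₕ² = 101·19.9809 + 85·163.84 + 90·203.3476 = 34245.7549.
s²ₚ = 34245.7549 / 276 = 124.0788... → 124.08.

124.08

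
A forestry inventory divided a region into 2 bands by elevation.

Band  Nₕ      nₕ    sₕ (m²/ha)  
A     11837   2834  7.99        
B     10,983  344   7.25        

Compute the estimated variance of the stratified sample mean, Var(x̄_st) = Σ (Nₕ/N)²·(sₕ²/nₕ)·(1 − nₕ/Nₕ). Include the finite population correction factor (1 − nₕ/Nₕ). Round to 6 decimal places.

0.038895

N = 22820. Term for each stratum: Wₕ²sₕ²/nₕ·(1−nₕ/Nₕ).
Var(x̄_st) = 0.004609898 + 0.034285310 = 0.038895208 → 0.038895.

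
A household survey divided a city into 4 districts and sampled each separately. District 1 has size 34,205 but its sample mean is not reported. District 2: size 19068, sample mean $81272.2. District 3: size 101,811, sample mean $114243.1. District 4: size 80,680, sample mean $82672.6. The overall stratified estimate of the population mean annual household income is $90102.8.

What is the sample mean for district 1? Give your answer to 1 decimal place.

Σ Nₕx̄ₕ = N·μ, so 34205·x̄_1 = 235764·90102.8 − (19068·81272.2 + 101811·114243.1 + 80680·82672.6).
= 21242996539.2 − 19850927931.7 = 1392068607.5.
x̄_1 = 1392068607.5 / 34205 = 40697.810... → 40697.8.

40697.8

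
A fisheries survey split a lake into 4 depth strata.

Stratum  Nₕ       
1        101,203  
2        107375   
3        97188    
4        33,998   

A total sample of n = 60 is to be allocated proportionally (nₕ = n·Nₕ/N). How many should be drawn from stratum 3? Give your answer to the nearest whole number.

17

Share of stratum 3 = 97188/339764 = 0.28605.
Allocate 60 × 0.28605 = 17.163... → 17.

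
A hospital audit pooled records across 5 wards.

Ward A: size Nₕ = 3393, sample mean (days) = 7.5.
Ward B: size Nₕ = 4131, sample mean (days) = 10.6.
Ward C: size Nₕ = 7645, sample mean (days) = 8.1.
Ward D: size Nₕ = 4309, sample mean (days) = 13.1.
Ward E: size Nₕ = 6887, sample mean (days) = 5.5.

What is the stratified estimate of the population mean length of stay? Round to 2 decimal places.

8.55

N = 26365; weights Wₕ = Nₕ/N = (0.1287, 0.1567, 0.2900, 0.1634, 0.2612).
x̄_st = Σ Wₕ·x̄ₕ = 0.1287·7.5 + 0.1567·10.6 + 0.2900·8.1 + 0.1634·13.1 + 0.2612·5.5 ≈ 8.5525...
→ 8.55.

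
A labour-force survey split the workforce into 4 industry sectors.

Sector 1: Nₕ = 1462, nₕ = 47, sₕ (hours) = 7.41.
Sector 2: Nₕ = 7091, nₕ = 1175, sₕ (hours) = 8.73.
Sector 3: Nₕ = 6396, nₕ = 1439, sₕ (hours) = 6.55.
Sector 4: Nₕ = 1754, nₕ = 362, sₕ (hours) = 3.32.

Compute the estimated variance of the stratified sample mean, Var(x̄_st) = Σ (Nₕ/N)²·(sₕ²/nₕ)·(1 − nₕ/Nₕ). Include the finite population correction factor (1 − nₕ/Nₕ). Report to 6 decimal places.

0.022070

N = 16703; Wₕ = Nₕ/N.
sector 1: (1462/16703)²·7.41²/47·(1 − 47/1462) = 0.008662703
sector 2: (7091/16703)²·8.73²/1175·(1 − 1175/7091) = 0.009752979
sector 3: (6396/16703)²·6.55²/1439·(1 − 1439/6396) = 0.003388131
sector 4: (1754/16703)²·3.32²/362·(1 − 362/1754) = 0.000266469
Sum = 0.022070283 → 0.022070.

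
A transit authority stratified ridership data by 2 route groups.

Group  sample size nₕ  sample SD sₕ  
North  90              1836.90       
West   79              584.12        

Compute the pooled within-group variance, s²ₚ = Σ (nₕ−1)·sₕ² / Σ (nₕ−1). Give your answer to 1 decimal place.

North: (90−1)·1836.90² = 89·3374201.61 = 300303943.29
West: (79−1)·584.12² = 78·341196.1744 = 26613301.6032
Numerator = 326917244.8932; denominator = Σ(nₕ−1) = 167.
s²ₚ = 326917244.8932/167 = 1957588.293... → 1957588.3.

1957588.3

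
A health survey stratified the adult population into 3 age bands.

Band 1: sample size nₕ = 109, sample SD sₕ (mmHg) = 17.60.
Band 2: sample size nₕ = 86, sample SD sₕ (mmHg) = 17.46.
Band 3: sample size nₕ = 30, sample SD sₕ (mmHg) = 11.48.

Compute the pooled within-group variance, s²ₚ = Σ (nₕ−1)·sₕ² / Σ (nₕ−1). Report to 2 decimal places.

284.63

1: (109−1)·17.60² = 108·309.76 = 33454.08
2: (86−1)·17.46² = 85·304.8516 = 25912.386
3: (30−1)·11.48² = 29·131.7904 = 3821.9216
Numerator = 63188.3876; denominator = Σ(nₕ−1) = 222.
s²ₚ = 63188.3876/222 = 284.6324... → 284.63.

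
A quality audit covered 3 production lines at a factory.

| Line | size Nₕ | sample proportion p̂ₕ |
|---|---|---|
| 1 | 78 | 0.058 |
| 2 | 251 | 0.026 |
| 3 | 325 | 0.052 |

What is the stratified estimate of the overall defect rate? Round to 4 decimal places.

N = 78 + 251 + 325 = 654.
Overall proportion = Σ (Nₕ/N)·p̂ₕ.
Σ Nₕp̂ₕ = 4.524 + 6.526 + 16.9 = 27.95.
27.95 / 654 = 0.042737... → 0.0427.

0.0427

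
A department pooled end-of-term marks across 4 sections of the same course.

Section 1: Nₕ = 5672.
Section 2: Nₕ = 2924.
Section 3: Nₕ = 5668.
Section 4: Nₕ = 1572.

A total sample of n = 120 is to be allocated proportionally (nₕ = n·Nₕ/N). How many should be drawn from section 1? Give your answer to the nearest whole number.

43

N = 5672 + 2924 + 5668 + 1572 = 15836.
n_1 = 120·5672/15836 = 42.981... → 43.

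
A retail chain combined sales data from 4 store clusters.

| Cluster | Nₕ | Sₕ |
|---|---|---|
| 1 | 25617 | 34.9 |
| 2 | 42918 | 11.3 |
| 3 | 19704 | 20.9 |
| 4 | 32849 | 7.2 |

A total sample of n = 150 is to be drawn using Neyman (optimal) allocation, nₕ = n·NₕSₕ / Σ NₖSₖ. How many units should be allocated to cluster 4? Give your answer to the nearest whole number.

17

Σ NₕSₕ = 25617·34.9 + 42918·11.3 + 19704·20.9 + 32849·7.2 = 2027333.1.
Share for 4: 236512.8/2027333.1 = 0.11666.
n_4 = 150 × 0.11666 = 17.499... → 17.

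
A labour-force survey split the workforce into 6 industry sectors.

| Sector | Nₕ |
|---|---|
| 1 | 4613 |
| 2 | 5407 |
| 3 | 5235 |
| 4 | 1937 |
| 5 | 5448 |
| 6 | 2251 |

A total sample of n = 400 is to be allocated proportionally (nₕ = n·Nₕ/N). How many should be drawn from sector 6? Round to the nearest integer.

36

N = 4613 + 5407 + 5235 + 1937 + 5448 + 2251 = 24891.
n_6 = 400·2251/24891 = 36.174... → 36.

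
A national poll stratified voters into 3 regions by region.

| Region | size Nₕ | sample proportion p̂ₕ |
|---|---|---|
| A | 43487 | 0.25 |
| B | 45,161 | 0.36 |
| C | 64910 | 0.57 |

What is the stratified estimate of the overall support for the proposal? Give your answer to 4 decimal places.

N = 43487 + 45161 + 64910 = 153558.
Overall proportion = Σ (Nₕ/N)·p̂ₕ.
Σ Nₕp̂ₕ = 10871.75 + 16257.96 + 36998.7 = 64128.41.
64128.41 / 153558 = 0.417617... → 0.4176.

0.4176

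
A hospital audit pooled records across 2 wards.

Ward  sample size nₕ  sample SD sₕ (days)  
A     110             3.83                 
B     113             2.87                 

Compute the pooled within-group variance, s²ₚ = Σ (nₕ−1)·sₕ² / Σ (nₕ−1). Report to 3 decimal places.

11.409

Degrees of freedom: 109 + 112 = 221.
Σ(nₕ−1)sₕ² = 109·14.6689 + 112·8.2369 = 2521.4429.
s²ₚ = 2521.4429 / 221 = 11.40924... → 11.409.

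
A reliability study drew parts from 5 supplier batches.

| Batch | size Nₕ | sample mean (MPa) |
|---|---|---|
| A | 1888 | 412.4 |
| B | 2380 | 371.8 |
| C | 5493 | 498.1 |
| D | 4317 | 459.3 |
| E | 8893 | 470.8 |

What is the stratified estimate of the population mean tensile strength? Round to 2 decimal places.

460.11

x̄_st = (Σ Nₕx̄ₕ) / (Σ Nₕ) = (1888·412.4 + 2380·371.8 + 5493·498.1 + 4317·459.3 + 8893·470.8) / 22971
= 10569181 / 22971 = 460.1097... → 460.11.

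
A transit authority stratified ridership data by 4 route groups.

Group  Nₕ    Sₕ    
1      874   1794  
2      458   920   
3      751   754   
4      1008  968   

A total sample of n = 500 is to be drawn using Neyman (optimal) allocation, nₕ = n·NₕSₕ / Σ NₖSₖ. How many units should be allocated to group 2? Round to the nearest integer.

60

Σ NₕSₕ = 874·1794 + 458·920 + 751·754 + 1008·968 = 3531314.
Share for 2: 421360/3531314 = 0.11932.
n_2 = 500 × 0.11932 = 59.661... → 60.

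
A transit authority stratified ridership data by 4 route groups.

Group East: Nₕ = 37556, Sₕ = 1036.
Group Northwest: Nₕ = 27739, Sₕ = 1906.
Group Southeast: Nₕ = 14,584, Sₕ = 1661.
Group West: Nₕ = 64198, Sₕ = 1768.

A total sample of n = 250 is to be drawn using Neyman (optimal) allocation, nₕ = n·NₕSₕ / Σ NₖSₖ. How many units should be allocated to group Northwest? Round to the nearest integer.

East: NₕSₕ = 37556·1036 = 38908016
Northwest: NₕSₕ = 27739·1906 = 52870534
Southeast: NₕSₕ = 14584·1661 = 24224024
West: NₕSₕ = 64198·1768 = 113502064
Σ NₕSₕ = 229504638.
n_Northwest = 250·52870534/229504638 = 57.592... → 58.

58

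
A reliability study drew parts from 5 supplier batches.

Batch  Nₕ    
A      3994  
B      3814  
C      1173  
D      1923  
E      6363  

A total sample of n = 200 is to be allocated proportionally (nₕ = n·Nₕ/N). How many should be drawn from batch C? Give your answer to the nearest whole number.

N = 3994 + 3814 + 1173 + 1923 + 6363 = 17267.
n_C = 200·1173/17267 = 13.587... → 14.

14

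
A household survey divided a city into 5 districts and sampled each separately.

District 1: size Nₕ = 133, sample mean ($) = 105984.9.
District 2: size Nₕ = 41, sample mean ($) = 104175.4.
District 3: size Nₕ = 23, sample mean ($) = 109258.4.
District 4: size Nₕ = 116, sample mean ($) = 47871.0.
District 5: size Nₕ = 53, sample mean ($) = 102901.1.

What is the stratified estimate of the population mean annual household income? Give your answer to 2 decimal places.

N = 366; weights Wₕ = Nₕ/N = (0.3634, 0.1120, 0.0628, 0.3169, 0.1448).
x̄_st = Σ Wₕ·x̄ₕ = 0.3634·105984.9 + 0.1120·104175.4 + 0.0628·109258.4 + 0.3169·47871.0 + 0.1448·102901.1 ≈ 87122.7339...
→ 87122.73.

87122.73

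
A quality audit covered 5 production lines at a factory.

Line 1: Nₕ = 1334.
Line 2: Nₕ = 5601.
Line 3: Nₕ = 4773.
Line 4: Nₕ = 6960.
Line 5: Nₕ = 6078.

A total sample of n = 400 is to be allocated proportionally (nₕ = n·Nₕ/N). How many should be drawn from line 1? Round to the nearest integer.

22

N = 1334 + 5601 + 4773 + 6960 + 6078 = 24746.
n_1 = 400·1334/24746 = 21.563... → 22.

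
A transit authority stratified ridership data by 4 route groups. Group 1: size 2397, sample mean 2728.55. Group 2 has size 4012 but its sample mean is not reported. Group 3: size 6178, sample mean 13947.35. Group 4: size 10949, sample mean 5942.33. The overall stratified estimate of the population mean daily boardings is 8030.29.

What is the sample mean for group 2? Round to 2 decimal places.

7784.46

Σ Nₕx̄ₕ = N·μ, so 4012·x̄_2 = 23536·8030.29 − (2397·2728.55 + 6178·13947.35 + 10949·5942.33).
= 189000905.44 − 157769633.82 = 31231271.62.
x̄_2 = 31231271.62 / 4012 = 7784.4645... → 7784.46.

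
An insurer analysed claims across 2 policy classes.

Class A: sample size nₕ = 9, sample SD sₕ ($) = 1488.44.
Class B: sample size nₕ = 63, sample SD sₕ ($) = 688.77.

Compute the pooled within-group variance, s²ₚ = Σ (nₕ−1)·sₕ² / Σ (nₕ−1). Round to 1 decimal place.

Degrees of freedom: 8 + 62 = 70.
Σ(nₕ−1)sₕ² = 8·2215453.6336 + 62·474404.1129 = 47136684.0686.
s²ₚ = 47136684.0686 / 70 = 673381.201... → 673381.2.

673381.2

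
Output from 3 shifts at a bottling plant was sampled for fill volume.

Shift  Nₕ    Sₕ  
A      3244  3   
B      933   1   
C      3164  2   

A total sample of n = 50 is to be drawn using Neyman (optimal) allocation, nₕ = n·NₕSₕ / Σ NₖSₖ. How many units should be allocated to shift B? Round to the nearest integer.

Σ NₕSₕ = 3244·3 + 933·1 + 3164·2 = 16993.
Share for B: 933/16993 = 0.05490.
n_B = 50 × 0.05490 = 2.745... → 3.

3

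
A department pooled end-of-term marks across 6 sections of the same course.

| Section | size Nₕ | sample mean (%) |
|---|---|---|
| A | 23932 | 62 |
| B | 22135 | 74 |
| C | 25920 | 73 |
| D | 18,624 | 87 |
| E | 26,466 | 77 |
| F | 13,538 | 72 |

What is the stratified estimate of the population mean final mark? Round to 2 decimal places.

N = 23932 + 22135 + 25920 + 18624 + 26466 + 13538 = 130615.
The stratified mean weights each stratum mean by its population share Nₕ/N.
Σ Nₕx̄ₕ = 23932·62 + 22135·74 + 25920·73 + 18624·87 + 26466·77 + 13538·72 = 1483784 + 1637990 + 1892160 + 1620288 + 2037882 + 974736 = 9646840.
Divide by N: 9646840 / 130615 = 73.8571... → 73.86.

73.86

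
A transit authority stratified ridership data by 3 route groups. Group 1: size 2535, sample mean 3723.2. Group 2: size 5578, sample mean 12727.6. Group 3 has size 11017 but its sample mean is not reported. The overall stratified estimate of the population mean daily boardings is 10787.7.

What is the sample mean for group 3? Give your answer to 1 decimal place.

N = 2535 + 5578 + 11017 = 19130.
Overall total = μ·N = 10787.7·19130 = 206368701.
Subtract the known strata: 2535·3723.2 + 5578·12727.6 = 80432864.8.
Remaining total for group 3: 206368701 − 80432864.8 = 125935836.2.
Divide by its size: 125935836.2 / 11017 = 11431.046... → 11431.0.

11431.0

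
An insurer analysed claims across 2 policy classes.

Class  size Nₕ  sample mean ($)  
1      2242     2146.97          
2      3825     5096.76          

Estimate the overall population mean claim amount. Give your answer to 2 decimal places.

4006.69

x̄_st = (Σ Nₕx̄ₕ) / (Σ Nₕ) = (2242·2146.97 + 3825·5096.76) / 6067
= 24308613.74 / 6067 = 4006.6942... → 4006.69.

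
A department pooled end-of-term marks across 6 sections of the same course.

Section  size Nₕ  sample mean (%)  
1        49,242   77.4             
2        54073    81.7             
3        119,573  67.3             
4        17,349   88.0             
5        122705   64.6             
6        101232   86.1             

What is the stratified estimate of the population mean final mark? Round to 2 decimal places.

x̄_st = (Σ Nₕx̄ₕ) / (Σ Nₕ) = (49242·77.4 + 54073·81.7 + 119573·67.3 + 17349·88.0 + 122705·64.6 + 101232·86.1) / 464174
= 34445888 / 464174 = 74.2090... → 74.21.

74.21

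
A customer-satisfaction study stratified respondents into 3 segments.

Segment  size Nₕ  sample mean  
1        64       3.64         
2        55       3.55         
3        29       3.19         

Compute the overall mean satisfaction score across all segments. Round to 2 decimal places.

N = 148; weights Wₕ = Nₕ/N = (0.4324, 0.3716, 0.1959).
x̄_st = Σ Wₕ·x̄ₕ = 0.4324·3.64 + 0.3716·3.55 + 0.1959·3.19 ≈ 3.5184...
→ 3.52.

3.52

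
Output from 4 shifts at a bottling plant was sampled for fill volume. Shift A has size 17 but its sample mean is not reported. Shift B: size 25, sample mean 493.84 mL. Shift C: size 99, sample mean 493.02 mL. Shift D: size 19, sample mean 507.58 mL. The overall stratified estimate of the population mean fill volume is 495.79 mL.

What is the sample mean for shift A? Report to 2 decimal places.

N = 17 + 25 + 99 + 19 = 160.
Overall total = μ·N = 495.79·160 = 79326.4.
Subtract the known strata: 25·493.84 + 99·493.02 + 19·507.58 = 70799.
Remaining total for shift A: 79326.4 − 70799 = 8527.4.
Divide by its size: 8527.4 / 17 = 501.6118... → 501.61.

501.61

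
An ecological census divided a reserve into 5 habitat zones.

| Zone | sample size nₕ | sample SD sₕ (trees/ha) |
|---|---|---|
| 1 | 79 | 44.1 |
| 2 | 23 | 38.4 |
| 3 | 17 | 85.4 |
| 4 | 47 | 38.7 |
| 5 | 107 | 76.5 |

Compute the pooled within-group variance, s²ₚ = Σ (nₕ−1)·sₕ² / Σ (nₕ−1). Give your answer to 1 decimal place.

1: (79−1)·44.1² = 78·1944.81 = 151695.18
2: (23−1)·38.4² = 22·1474.56 = 32440.32
3: (17−1)·85.4² = 16·7293.16 = 116690.56
4: (47−1)·38.7² = 46·1497.69 = 68893.74
5: (107−1)·76.5² = 106·5852.25 = 620338.5
Numerator = 990058.3; denominator = Σ(nₕ−1) = 268.
s²ₚ = 990058.3/268 = 3694.247... → 3694.2.

3694.2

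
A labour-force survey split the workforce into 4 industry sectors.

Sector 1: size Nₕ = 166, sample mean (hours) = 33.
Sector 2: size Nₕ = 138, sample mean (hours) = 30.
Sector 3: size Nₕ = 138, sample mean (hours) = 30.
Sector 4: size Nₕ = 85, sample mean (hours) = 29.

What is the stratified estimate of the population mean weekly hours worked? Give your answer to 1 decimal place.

N = 527; weights Wₕ = Nₕ/N = (0.3150, 0.2619, 0.2619, 0.1613).
x̄_st = Σ Wₕ·x̄ₕ = 0.3150·33 + 0.2619·30 + 0.2619·30 + 0.1613·29 ≈ 30.784...
→ 30.8.

30.8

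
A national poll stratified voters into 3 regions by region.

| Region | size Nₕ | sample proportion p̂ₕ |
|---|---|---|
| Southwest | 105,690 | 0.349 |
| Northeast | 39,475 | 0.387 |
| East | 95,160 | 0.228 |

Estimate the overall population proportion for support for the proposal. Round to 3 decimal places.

0.307

N = 105690 + 39475 + 95160 = 240325.
Overall proportion = Σ (Nₕ/N)·p̂ₕ.
Σ Nₕp̂ₕ = 36885.81 + 15276.825 + 21696.48 = 73859.115.
73859.115 / 240325 = 0.30733... → 0.307.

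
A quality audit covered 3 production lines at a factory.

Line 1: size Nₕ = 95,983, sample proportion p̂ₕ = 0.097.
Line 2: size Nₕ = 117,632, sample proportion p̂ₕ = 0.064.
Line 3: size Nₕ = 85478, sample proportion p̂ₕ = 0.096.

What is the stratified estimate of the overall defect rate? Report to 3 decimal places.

Wₕ = Nₕ/N with N = 299093: 0.3209, 0.3933, 0.2858.
p̂_st = 0.3209·0.097 + 0.3933·0.064 + 0.2858·0.096 ≈ 0.08374... → 0.084.

0.084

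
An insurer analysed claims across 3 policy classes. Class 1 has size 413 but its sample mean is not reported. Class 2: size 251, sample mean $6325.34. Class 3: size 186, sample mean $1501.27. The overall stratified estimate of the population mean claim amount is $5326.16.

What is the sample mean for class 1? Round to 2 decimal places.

6441.50

Σ Nₕx̄ₕ = N·μ, so 413·x̄_1 = 850·5326.16 − (251·6325.34 + 186·1501.27).
= 4527236 − 1866896.56 = 2660339.44.
x̄_1 = 2660339.44 / 413 = 6441.4999... → 6441.50.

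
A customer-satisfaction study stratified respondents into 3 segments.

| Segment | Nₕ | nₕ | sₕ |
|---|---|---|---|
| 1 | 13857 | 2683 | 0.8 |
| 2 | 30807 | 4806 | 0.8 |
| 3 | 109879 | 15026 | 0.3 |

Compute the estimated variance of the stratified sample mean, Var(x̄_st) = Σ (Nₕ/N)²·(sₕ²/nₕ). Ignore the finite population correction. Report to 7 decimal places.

N = 154543; Wₕ = Nₕ/N.
segment 1: (13857/154543)²·0.8²/2683 = 0.0000019178
segment 2: (30807/154543)²·0.8²/4806 = 0.0000052917
segment 3: (109879/154543)²·0.3²/15026 = 0.0000030278
Sum = 0.0000102373 → 0.0000102.

0.0000102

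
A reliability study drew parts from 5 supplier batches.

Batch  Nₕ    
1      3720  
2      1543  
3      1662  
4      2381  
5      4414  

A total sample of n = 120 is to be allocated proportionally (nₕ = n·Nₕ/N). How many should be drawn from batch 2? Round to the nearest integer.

N = 3720 + 1543 + 1662 + 2381 + 4414 = 13720.
n_2 = 120·1543/13720 = 13.496... → 13.

13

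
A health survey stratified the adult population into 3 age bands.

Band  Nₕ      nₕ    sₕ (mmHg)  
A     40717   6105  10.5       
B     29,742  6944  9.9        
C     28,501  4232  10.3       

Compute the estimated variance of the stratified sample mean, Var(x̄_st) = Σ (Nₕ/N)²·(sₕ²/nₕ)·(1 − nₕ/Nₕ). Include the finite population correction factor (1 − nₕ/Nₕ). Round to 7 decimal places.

N = 98960; Wₕ = Nₕ/N.
band A: (40717/98960)²·10.5²/6105·(1 − 6105/40717) = 0.0025988189
band B: (29742/98960)²·9.9²/6944·(1 − 6944/29742) = 0.0009772557
band C: (28501/98960)²·10.3²/4232·(1 − 4232/28501) = 0.0017706038
Sum = 0.0053466785 → 0.0053467.

0.0053467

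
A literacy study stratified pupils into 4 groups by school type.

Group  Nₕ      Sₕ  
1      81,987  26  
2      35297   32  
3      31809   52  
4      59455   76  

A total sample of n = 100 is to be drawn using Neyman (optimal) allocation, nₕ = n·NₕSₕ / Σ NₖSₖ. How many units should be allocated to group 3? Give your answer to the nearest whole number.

18

1: NₕSₕ = 81987·26 = 2131662
2: NₕSₕ = 35297·32 = 1129504
3: NₕSₕ = 31809·52 = 1654068
4: NₕSₕ = 59455·76 = 4518580
Σ NₕSₕ = 9433814.
n_3 = 100·1654068/9433814 = 17.533... → 18.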